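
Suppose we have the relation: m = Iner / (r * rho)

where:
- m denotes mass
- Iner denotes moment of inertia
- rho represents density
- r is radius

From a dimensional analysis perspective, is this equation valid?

No

m (mass) has dimensions [M].
Iner (moment of inertia) has dimensions [L^2 M].
rho (density) has dimensions [L^-3 M].
r (radius) has dimensions [L].

Left side: [M]
Right side: [L^4]

The two sides have different dimensions, so the equation is NOT dimensionally consistent.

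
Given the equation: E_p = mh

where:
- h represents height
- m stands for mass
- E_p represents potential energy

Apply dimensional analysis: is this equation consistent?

No

h (height) has dimensions [L].
m (mass) has dimensions [M].
E_p (potential energy) has dimensions [L^2 M T^-2].

Left side: [L^2 M T^-2]
Right side: [L M]

The two sides have different dimensions, so the equation is NOT dimensionally consistent.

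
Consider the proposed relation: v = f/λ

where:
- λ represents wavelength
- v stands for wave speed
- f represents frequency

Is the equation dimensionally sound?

No

λ (wavelength) has dimensions [L].
v (wave speed) has dimensions [L T^-1].
f (frequency) has dimensions [T^-1].

Left side: [L T^-1]
Right side: [L^-1 T^-1]

The two sides have different dimensions, so the equation is NOT dimensionally consistent.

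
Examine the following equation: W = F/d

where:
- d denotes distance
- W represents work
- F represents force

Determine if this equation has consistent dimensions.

No

d (distance) has dimensions [L].
W (work) has dimensions [L^2 M T^-2].
F (force) has dimensions [L M T^-2].

Left side: [L^2 M T^-2]
Right side: [M T^-2]

The two sides have different dimensions, so the equation is NOT dimensionally consistent.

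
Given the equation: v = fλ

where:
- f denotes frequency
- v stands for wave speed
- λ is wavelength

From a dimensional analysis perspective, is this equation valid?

Yes

f (frequency) has dimensions [T^-1].
v (wave speed) has dimensions [L T^-1].
λ (wavelength) has dimensions [L].

Left side: [L T^-1]
Right side: [L T^-1]

Both sides have the same dimensions, so the equation is dimensionally consistent.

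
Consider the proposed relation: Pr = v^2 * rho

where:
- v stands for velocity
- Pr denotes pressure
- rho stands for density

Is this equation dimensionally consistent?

Yes

v (velocity) has dimensions [L T^-1].
Pr (pressure) has dimensions [L^-1 M T^-2].
rho (density) has dimensions [L^-3 M].

Left side: [L^-1 M T^-2]
Right side: [L^-1 M T^-2]

Both sides have the same dimensions, so the equation is dimensionally consistent.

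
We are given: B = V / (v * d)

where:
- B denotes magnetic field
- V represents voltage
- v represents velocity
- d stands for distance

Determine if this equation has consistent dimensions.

Yes

B (magnetic field) has dimensions [I^-1 M T^-2].
V (voltage) has dimensions [I^-1 L^2 M T^-3].
v (velocity) has dimensions [L T^-1].
d (distance) has dimensions [L].

Left side: [I^-1 M T^-2]
Right side: [I^-1 M T^-2]

Both sides have the same dimensions, so the equation is dimensionally consistent.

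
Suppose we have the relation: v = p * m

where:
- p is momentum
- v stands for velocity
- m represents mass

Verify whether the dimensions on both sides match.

No

p (momentum) has dimensions [L M T^-1].
v (velocity) has dimensions [L T^-1].
m (mass) has dimensions [M].

Left side: [L T^-1]
Right side: [L M^2 T^-1]

The two sides have different dimensions, so the equation is NOT dimensionally consistent.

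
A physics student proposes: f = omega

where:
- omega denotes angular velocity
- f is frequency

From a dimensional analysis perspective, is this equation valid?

Yes

omega (angular velocity) has dimensions [T^-1].
f (frequency) has dimensions [T^-1].

Left side: [T^-1]
Right side: [T^-1]

Both sides have the same dimensions, so the equation is dimensionally consistent.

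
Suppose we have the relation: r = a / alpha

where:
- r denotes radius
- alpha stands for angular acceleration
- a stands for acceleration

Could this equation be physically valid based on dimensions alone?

Yes

r (radius) has dimensions [L].
alpha (angular acceleration) has dimensions [T^-2].
a (acceleration) has dimensions [L T^-2].

Left side: [L]
Right side: [L]

Both sides have the same dimensions, so the equation is dimensionally consistent.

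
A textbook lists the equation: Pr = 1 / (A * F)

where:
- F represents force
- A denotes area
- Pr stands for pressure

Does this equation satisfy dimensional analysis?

No

F (force) has dimensions [L M T^-2].
A (area) has dimensions [L^2].
Pr (pressure) has dimensions [L^-1 M T^-2].

Left side: [L^-1 M T^-2]
Right side: [L^-3 M^-1 T^2]

The two sides have different dimensions, so the equation is NOT dimensionally consistent.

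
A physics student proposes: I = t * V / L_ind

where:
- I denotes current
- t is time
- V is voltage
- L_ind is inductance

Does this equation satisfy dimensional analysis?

Yes

I (current) has dimensions [I].
t (time) has dimensions [T].
V (voltage) has dimensions [I^-1 L^2 M T^-3].
L_ind (inductance) has dimensions [I^-2 L^2 M T^-2].

Left side: [I]
Right side: [I]

Both sides have the same dimensions, so the equation is dimensionally consistent.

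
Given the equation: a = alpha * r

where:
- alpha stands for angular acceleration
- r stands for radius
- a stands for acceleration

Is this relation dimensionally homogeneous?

Yes

alpha (angular acceleration) has dimensions [T^-2].
r (radius) has dimensions [L].
a (acceleration) has dimensions [L T^-2].

Left side: [L T^-2]
Right side: [L T^-2]

Both sides have the same dimensions, so the equation is dimensionally consistent.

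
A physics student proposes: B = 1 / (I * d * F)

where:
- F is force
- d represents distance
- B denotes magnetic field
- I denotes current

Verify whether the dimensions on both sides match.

No

F (force) has dimensions [L M T^-2].
d (distance) has dimensions [L].
B (magnetic field) has dimensions [I^-1 M T^-2].
I (current) has dimensions [I].

Left side: [I^-1 M T^-2]
Right side: [I^-1 L^-2 M^-1 T^2]

The two sides have different dimensions, so the equation is NOT dimensionally consistent.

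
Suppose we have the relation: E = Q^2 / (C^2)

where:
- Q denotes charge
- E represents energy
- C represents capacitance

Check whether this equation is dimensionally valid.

No

Q (charge) has dimensions [I T].
E (energy) has dimensions [L^2 M T^-2].
C (capacitance) has dimensions [I^2 L^-2 M^-1 T^4].

Left side: [L^2 M T^-2]
Right side: [I^-2 L^4 M^2 T^-6]

The two sides have different dimensions, so the equation is NOT dimensionally consistent.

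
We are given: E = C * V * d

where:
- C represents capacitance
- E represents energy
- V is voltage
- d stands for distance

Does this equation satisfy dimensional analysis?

No

C (capacitance) has dimensions [I^2 L^-2 M^-1 T^4].
E (energy) has dimensions [L^2 M T^-2].
V (voltage) has dimensions [I^-1 L^2 M T^-3].
d (distance) has dimensions [L].

Left side: [L^2 M T^-2]
Right side: [I L T]

The two sides have different dimensions, so the equation is NOT dimensionally consistent.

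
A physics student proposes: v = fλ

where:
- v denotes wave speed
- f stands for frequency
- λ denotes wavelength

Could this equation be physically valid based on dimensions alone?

Yes

v (wave speed) has dimensions [L T^-1].
f (frequency) has dimensions [T^-1].
λ (wavelength) has dimensions [L].

Left side: [L T^-1]
Right side: [L T^-1]

Both sides have the same dimensions, so the equation is dimensionally consistent.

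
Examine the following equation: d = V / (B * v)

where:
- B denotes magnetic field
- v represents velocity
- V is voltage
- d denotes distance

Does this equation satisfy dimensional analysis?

Yes

B (magnetic field) has dimensions [I^-1 M T^-2].
v (velocity) has dimensions [L T^-1].
V (voltage) has dimensions [I^-1 L^2 M T^-3].
d (distance) has dimensions [L].

Left side: [L]
Right side: [L]

Both sides have the same dimensions, so the equation is dimensionally consistent.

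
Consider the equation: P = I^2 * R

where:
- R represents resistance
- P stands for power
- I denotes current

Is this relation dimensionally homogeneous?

Yes

R (resistance) has dimensions [I^-2 L^2 M T^-3].
P (power) has dimensions [L^2 M T^-3].
I (current) has dimensions [I].

Left side: [L^2 M T^-3]
Right side: [L^2 M T^-3]

Both sides have the same dimensions, so the equation is dimensionally consistent.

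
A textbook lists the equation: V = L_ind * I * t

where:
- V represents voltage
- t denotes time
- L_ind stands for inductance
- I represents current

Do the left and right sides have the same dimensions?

No

V (voltage) has dimensions [I^-1 L^2 M T^-3].
t (time) has dimensions [T].
L_ind (inductance) has dimensions [I^-2 L^2 M T^-2].
I (current) has dimensions [I].

Left side: [I^-1 L^2 M T^-3]
Right side: [I^-1 L^2 M T^-1]

The two sides have different dimensions, so the equation is NOT dimensionally consistent.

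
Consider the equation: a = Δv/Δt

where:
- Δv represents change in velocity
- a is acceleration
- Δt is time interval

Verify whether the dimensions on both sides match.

Yes

Δv (change in velocity) has dimensions [L T^-1].
a (acceleration) has dimensions [L T^-2].
Δt (time interval) has dimensions [T].

Left side: [L T^-2]
Right side: [L T^-2]

Both sides have the same dimensions, so the equation is dimensionally consistent.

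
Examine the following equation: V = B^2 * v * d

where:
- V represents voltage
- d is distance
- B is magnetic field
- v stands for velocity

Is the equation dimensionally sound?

No

V (voltage) has dimensions [I^-1 L^2 M T^-3].
d (distance) has dimensions [L].
B (magnetic field) has dimensions [I^-1 M T^-2].
v (velocity) has dimensions [L T^-1].

Left side: [I^-1 L^2 M T^-3]
Right side: [I^-2 L^2 M^2 T^-5]

The two sides have different dimensions, so the equation is NOT dimensionally consistent.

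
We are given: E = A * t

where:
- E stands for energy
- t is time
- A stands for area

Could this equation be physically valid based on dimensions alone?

No

E (energy) has dimensions [L^2 M T^-2].
t (time) has dimensions [T].
A (area) has dimensions [L^2].

Left side: [L^2 M T^-2]
Right side: [L^2 T]

The two sides have different dimensions, so the equation is NOT dimensionally consistent.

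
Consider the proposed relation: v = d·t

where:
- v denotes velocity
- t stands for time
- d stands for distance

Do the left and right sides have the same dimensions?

No

v (velocity) has dimensions [L T^-1].
t (time) has dimensions [T].
d (distance) has dimensions [L].

Left side: [L T^-1]
Right side: [L T]

The two sides have different dimensions, so the equation is NOT dimensionally consistent.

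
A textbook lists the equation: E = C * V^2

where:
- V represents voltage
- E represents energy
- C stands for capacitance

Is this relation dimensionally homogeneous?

Yes

V (voltage) has dimensions [I^-1 L^2 M T^-3].
E (energy) has dimensions [L^2 M T^-2].
C (capacitance) has dimensions [I^2 L^-2 M^-1 T^4].

Left side: [L^2 M T^-2]
Right side: [L^2 M T^-2]

Both sides have the same dimensions, so the equation is dimensionally consistent.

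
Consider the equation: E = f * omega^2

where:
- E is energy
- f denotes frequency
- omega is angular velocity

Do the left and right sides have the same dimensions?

No

E (energy) has dimensions [L^2 M T^-2].
f (frequency) has dimensions [T^-1].
omega (angular velocity) has dimensions [T^-1].

Left side: [L^2 M T^-2]
Right side: [T^-3]

The two sides have different dimensions, so the equation is NOT dimensionally consistent.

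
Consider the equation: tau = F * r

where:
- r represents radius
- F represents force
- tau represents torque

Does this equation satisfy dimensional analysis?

Yes

r (radius) has dimensions [L].
F (force) has dimensions [L M T^-2].
tau (torque) has dimensions [L^2 M T^-2].

Left side: [L^2 M T^-2]
Right side: [L^2 M T^-2]

Both sides have the same dimensions, so the equation is dimensionally consistent.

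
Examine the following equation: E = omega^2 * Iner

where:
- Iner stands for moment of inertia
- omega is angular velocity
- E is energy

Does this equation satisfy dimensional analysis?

Yes

Iner (moment of inertia) has dimensions [L^2 M].
omega (angular velocity) has dimensions [T^-1].
E (energy) has dimensions [L^2 M T^-2].

Left side: [L^2 M T^-2]
Right side: [L^2 M T^-2]

Both sides have the same dimensions, so the equation is dimensionally consistent.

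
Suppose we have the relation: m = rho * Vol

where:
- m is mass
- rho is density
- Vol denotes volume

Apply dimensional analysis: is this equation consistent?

Yes

m (mass) has dimensions [M].
rho (density) has dimensions [L^-3 M].
Vol (volume) has dimensions [L^3].

Left side: [M]
Right side: [M]

Both sides have the same dimensions, so the equation is dimensionally consistent.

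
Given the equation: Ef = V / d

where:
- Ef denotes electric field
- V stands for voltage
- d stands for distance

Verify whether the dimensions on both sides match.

Yes

Ef (electric field) has dimensions [I^-1 L M T^-3].
V (voltage) has dimensions [I^-1 L^2 M T^-3].
d (distance) has dimensions [L].

Left side: [I^-1 L M T^-3]
Right side: [I^-1 L M T^-3]

Both sides have the same dimensions, so the equation is dimensionally consistent.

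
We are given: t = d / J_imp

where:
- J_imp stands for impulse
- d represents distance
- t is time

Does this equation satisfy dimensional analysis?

No

J_imp (impulse) has dimensions [L M T^-1].
d (distance) has dimensions [L].
t (time) has dimensions [T].

Left side: [T]
Right side: [M^-1 T]

The two sides have different dimensions, so the equation is NOT dimensionally consistent.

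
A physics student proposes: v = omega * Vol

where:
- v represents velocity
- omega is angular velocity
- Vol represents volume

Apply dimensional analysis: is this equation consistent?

No

v (velocity) has dimensions [L T^-1].
omega (angular velocity) has dimensions [T^-1].
Vol (volume) has dimensions [L^3].

Left side: [L T^-1]
Right side: [L^3 T^-1]

The two sides have different dimensions, so the equation is NOT dimensionally consistent.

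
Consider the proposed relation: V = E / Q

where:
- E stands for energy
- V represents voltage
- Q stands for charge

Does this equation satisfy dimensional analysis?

Yes

E (energy) has dimensions [L^2 M T^-2].
V (voltage) has dimensions [I^-1 L^2 M T^-3].
Q (charge) has dimensions [I T].

Left side: [I^-1 L^2 M T^-3]
Right side: [I^-1 L^2 M T^-3]

Both sides have the same dimensions, so the equation is dimensionally consistent.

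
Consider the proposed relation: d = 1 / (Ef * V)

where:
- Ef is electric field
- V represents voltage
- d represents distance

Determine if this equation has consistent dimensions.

No

Ef (electric field) has dimensions [I^-1 L M T^-3].
V (voltage) has dimensions [I^-1 L^2 M T^-3].
d (distance) has dimensions [L].

Left side: [L]
Right side: [I^2 L^-3 M^-2 T^6]

The two sides have different dimensions, so the equation is NOT dimensionally consistent.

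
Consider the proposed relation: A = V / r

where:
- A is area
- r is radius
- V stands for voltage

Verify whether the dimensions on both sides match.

No

A (area) has dimensions [L^2].
r (radius) has dimensions [L].
V (voltage) has dimensions [I^-1 L^2 M T^-3].

Left side: [L^2]
Right side: [I^-1 L M T^-3]

The two sides have different dimensions, so the equation is NOT dimensionally consistent.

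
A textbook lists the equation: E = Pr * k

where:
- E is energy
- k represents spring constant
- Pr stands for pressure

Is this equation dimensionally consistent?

No

E (energy) has dimensions [L^2 M T^-2].
k (spring constant) has dimensions [M T^-2].
Pr (pressure) has dimensions [L^-1 M T^-2].

Left side: [L^2 M T^-2]
Right side: [L^-1 M^2 T^-4]

The two sides have different dimensions, so the equation is NOT dimensionally consistent.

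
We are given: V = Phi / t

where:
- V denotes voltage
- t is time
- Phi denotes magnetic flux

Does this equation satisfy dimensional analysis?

Yes

V (voltage) has dimensions [I^-1 L^2 M T^-3].
t (time) has dimensions [T].
Phi (magnetic flux) has dimensions [I^-1 L^2 M T^-2].

Left side: [I^-1 L^2 M T^-3]
Right side: [I^-1 L^2 M T^-3]

Both sides have the same dimensions, so the equation is dimensionally consistent.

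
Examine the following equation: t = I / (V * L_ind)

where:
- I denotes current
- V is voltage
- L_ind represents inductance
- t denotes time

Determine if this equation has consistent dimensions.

No

I (current) has dimensions [I].
V (voltage) has dimensions [I^-1 L^2 M T^-3].
L_ind (inductance) has dimensions [I^-2 L^2 M T^-2].
t (time) has dimensions [T].

Left side: [T]
Right side: [I^4 L^-4 M^-2 T^5]

The two sides have different dimensions, so the equation is NOT dimensionally consistent.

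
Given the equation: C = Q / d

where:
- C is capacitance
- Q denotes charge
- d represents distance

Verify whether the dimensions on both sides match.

No

C (capacitance) has dimensions [I^2 L^-2 M^-1 T^4].
Q (charge) has dimensions [I T].
d (distance) has dimensions [L].

Left side: [I^2 L^-2 M^-1 T^4]
Right side: [I L^-1 T]

The two sides have different dimensions, so the equation is NOT dimensionally consistent.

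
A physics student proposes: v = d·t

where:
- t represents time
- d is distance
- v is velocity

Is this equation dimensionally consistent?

No

t (time) has dimensions [T].
d (distance) has dimensions [L].
v (velocity) has dimensions [L T^-1].

Left side: [L T^-1]
Right side: [L T]

The two sides have different dimensions, so the equation is NOT dimensionally consistent.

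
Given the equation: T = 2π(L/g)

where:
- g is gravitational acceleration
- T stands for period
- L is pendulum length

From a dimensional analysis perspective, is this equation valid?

No

g (gravitational acceleration) has dimensions [L T^-2].
T (period) has dimensions [T].
L (pendulum length) has dimensions [L].

Left side: [T]
Right side: [T^2]

The two sides have different dimensions, so the equation is NOT dimensionally consistent.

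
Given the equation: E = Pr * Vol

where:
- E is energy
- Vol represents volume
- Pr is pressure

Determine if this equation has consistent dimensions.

Yes

E (energy) has dimensions [L^2 M T^-2].
Vol (volume) has dimensions [L^3].
Pr (pressure) has dimensions [L^-1 M T^-2].

Left side: [L^2 M T^-2]
Right side: [L^2 M T^-2]

Both sides have the same dimensions, so the equation is dimensionally consistent.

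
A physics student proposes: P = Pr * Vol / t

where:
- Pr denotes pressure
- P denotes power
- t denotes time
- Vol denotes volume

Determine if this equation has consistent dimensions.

Yes

Pr (pressure) has dimensions [L^-1 M T^-2].
P (power) has dimensions [L^2 M T^-3].
t (time) has dimensions [T].
Vol (volume) has dimensions [L^3].

Left side: [L^2 M T^-3]
Right side: [L^2 M T^-3]

Both sides have the same dimensions, so the equation is dimensionally consistent.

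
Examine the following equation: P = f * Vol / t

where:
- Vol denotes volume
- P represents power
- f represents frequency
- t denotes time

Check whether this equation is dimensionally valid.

No

Vol (volume) has dimensions [L^3].
P (power) has dimensions [L^2 M T^-3].
f (frequency) has dimensions [T^-1].
t (time) has dimensions [T].

Left side: [L^2 M T^-3]
Right side: [L^3 T^-2]

The two sides have different dimensions, so the equation is NOT dimensionally consistent.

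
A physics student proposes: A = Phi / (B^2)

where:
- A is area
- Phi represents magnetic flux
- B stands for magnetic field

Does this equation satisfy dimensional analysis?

No

A (area) has dimensions [L^2].
Phi (magnetic flux) has dimensions [I^-1 L^2 M T^-2].
B (magnetic field) has dimensions [I^-1 M T^-2].

Left side: [L^2]
Right side: [I L^2 M^-1 T^2]

The two sides have different dimensions, so the equation is NOT dimensionally consistent.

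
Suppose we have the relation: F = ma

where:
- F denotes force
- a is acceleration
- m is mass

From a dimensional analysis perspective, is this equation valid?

Yes

F (force) has dimensions [L M T^-2].
a (acceleration) has dimensions [L T^-2].
m (mass) has dimensions [M].

Left side: [L M T^-2]
Right side: [L M T^-2]

Both sides have the same dimensions, so the equation is dimensionally consistent.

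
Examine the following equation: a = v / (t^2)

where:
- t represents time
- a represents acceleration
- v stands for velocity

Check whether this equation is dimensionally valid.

No

t (time) has dimensions [T].
a (acceleration) has dimensions [L T^-2].
v (velocity) has dimensions [L T^-1].

Left side: [L T^-2]
Right side: [L T^-3]

The two sides have different dimensions, so the equation is NOT dimensionally consistent.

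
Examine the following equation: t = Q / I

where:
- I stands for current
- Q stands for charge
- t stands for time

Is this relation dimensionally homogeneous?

Yes

I (current) has dimensions [I].
Q (charge) has dimensions [I T].
t (time) has dimensions [T].

Left side: [T]
Right side: [T]

Both sides have the same dimensions, so the equation is dimensionally consistent.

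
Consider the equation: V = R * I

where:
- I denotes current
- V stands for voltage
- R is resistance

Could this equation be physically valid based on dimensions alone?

Yes

I (current) has dimensions [I].
V (voltage) has dimensions [I^-1 L^2 M T^-3].
R (resistance) has dimensions [I^-2 L^2 M T^-3].

Left side: [I^-1 L^2 M T^-3]
Right side: [I^-1 L^2 M T^-3]

Both sides have the same dimensions, so the equation is dimensionally consistent.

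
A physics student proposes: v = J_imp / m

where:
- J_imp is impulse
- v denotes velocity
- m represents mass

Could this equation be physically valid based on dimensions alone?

Yes

J_imp (impulse) has dimensions [L M T^-1].
v (velocity) has dimensions [L T^-1].
m (mass) has dimensions [M].

Left side: [L T^-1]
Right side: [L T^-1]

Both sides have the same dimensions, so the equation is dimensionally consistent.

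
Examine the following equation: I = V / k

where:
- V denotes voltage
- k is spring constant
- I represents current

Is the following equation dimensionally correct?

No

V (voltage) has dimensions [I^-1 L^2 M T^-3].
k (spring constant) has dimensions [M T^-2].
I (current) has dimensions [I].

Left side: [I]
Right side: [I^-1 L^2 T^-1]

The two sides have different dimensions, so the equation is NOT dimensionally consistent.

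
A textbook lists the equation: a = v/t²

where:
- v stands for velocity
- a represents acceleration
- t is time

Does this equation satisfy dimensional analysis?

No

v (velocity) has dimensions [L T^-1].
a (acceleration) has dimensions [L T^-2].
t (time) has dimensions [T].

Left side: [L T^-2]
Right side: [L T^-3]

The two sides have different dimensions, so the equation is NOT dimensionally consistent.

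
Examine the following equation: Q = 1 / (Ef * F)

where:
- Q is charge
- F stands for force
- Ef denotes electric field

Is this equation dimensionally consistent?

No

Q (charge) has dimensions [I T].
F (force) has dimensions [L M T^-2].
Ef (electric field) has dimensions [I^-1 L M T^-3].

Left side: [I T]
Right side: [I L^-2 M^-2 T^5]

The two sides have different dimensions, so the equation is NOT dimensionally consistent.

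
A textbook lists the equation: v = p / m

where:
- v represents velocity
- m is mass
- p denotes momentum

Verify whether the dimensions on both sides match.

Yes

v (velocity) has dimensions [L T^-1].
m (mass) has dimensions [M].
p (momentum) has dimensions [L M T^-1].

Left side: [L T^-1]
Right side: [L T^-1]

Both sides have the same dimensions, so the equation is dimensionally consistent.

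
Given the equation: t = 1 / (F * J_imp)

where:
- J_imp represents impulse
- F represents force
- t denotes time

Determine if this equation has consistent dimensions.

No

J_imp (impulse) has dimensions [L M T^-1].
F (force) has dimensions [L M T^-2].
t (time) has dimensions [T].

Left side: [T]
Right side: [L^-2 M^-2 T^3]

The two sides have different dimensions, so the equation is NOT dimensionally consistent.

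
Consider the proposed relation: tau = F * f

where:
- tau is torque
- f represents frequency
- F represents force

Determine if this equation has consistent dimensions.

No

tau (torque) has dimensions [L^2 M T^-2].
f (frequency) has dimensions [T^-1].
F (force) has dimensions [L M T^-2].

Left side: [L^2 M T^-2]
Right side: [L M T^-3]

The two sides have different dimensions, so the equation is NOT dimensionally consistent.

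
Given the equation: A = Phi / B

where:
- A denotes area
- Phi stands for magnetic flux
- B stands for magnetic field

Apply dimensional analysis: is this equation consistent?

Yes

A (area) has dimensions [L^2].
Phi (magnetic flux) has dimensions [I^-1 L^2 M T^-2].
B (magnetic field) has dimensions [I^-1 M T^-2].

Left side: [L^2]
Right side: [L^2]

Both sides have the same dimensions, so the equation is dimensionally consistent.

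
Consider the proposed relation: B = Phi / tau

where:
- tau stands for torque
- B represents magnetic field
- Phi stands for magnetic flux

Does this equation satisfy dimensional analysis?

No

tau (torque) has dimensions [L^2 M T^-2].
B (magnetic field) has dimensions [I^-1 M T^-2].
Phi (magnetic flux) has dimensions [I^-1 L^2 M T^-2].

Left side: [I^-1 M T^-2]
Right side: [I^-1]

The two sides have different dimensions, so the equation is NOT dimensionally consistent.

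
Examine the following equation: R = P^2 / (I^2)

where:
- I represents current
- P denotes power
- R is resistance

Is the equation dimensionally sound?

No

I (current) has dimensions [I].
P (power) has dimensions [L^2 M T^-3].
R (resistance) has dimensions [I^-2 L^2 M T^-3].

Left side: [I^-2 L^2 M T^-3]
Right side: [I^-2 L^4 M^2 T^-6]

The two sides have different dimensions, so the equation is NOT dimensionally consistent.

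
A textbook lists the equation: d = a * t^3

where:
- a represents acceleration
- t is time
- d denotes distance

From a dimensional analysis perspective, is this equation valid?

No

a (acceleration) has dimensions [L T^-2].
t (time) has dimensions [T].
d (distance) has dimensions [L].

Left side: [L]
Right side: [L T]

The two sides have different dimensions, so the equation is NOT dimensionally consistent.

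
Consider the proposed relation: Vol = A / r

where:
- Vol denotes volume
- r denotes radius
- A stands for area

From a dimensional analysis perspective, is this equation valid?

No

Vol (volume) has dimensions [L^3].
r (radius) has dimensions [L].
A (area) has dimensions [L^2].

Left side: [L^3]
Right side: [L]

The two sides have different dimensions, so the equation is NOT dimensionally consistent.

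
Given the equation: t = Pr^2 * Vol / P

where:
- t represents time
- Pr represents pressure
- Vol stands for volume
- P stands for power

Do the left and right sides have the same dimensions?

No

t (time) has dimensions [T].
Pr (pressure) has dimensions [L^-1 M T^-2].
Vol (volume) has dimensions [L^3].
P (power) has dimensions [L^2 M T^-3].

Left side: [T]
Right side: [L^-1 M T^-1]

The two sides have different dimensions, so the equation is NOT dimensionally consistent.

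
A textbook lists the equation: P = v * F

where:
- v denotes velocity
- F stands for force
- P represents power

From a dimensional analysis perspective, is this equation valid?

Yes

v (velocity) has dimensions [L T^-1].
F (force) has dimensions [L M T^-2].
P (power) has dimensions [L^2 M T^-3].

Left side: [L^2 M T^-3]
Right side: [L^2 M T^-3]

Both sides have the same dimensions, so the equation is dimensionally consistent.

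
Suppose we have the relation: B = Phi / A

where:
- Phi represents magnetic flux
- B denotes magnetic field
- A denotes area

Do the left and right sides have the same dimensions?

Yes

Phi (magnetic flux) has dimensions [I^-1 L^2 M T^-2].
B (magnetic field) has dimensions [I^-1 M T^-2].
A (area) has dimensions [L^2].

Left side: [I^-1 M T^-2]
Right side: [I^-1 M T^-2]

Both sides have the same dimensions, so the equation is dimensionally consistent.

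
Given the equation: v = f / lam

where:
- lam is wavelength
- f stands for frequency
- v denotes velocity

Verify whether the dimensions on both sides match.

No

lam (wavelength) has dimensions [L].
f (frequency) has dimensions [T^-1].
v (velocity) has dimensions [L T^-1].

Left side: [L T^-1]
Right side: [L^-1 T^-1]

The two sides have different dimensions, so the equation is NOT dimensionally consistent.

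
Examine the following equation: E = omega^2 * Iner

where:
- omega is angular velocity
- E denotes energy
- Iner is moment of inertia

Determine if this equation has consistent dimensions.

Yes

omega (angular velocity) has dimensions [T^-1].
E (energy) has dimensions [L^2 M T^-2].
Iner (moment of inertia) has dimensions [L^2 M].

Left side: [L^2 M T^-2]
Right side: [L^2 M T^-2]

Both sides have the same dimensions, so the equation is dimensionally consistent.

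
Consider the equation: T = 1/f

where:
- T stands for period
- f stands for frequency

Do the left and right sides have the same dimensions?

Yes

T (period) has dimensions [T].
f (frequency) has dimensions [T^-1].

Left side: [T]
Right side: [T]

Both sides have the same dimensions, so the equation is dimensionally consistent.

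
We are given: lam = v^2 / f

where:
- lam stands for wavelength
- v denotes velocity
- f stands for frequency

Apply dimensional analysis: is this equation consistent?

No

lam (wavelength) has dimensions [L].
v (velocity) has dimensions [L T^-1].
f (frequency) has dimensions [T^-1].

Left side: [L]
Right side: [L^2 T^-1]

The two sides have different dimensions, so the equation is NOT dimensionally consistent.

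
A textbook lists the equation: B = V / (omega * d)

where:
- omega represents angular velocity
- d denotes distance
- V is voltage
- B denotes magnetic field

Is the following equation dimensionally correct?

No

omega (angular velocity) has dimensions [T^-1].
d (distance) has dimensions [L].
V (voltage) has dimensions [I^-1 L^2 M T^-3].
B (magnetic field) has dimensions [I^-1 M T^-2].

Left side: [I^-1 M T^-2]
Right side: [I^-1 L M T^-2]

The two sides have different dimensions, so the equation is NOT dimensionally consistent.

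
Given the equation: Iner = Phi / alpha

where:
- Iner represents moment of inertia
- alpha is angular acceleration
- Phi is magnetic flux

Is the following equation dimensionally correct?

No

Iner (moment of inertia) has dimensions [L^2 M].
alpha (angular acceleration) has dimensions [T^-2].
Phi (magnetic flux) has dimensions [I^-1 L^2 M T^-2].

Left side: [L^2 M]
Right side: [I^-1 L^2 M]

The two sides have different dimensions, so the equation is NOT dimensionally consistent.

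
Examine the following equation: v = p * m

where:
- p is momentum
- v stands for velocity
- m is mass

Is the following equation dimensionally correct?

No

p (momentum) has dimensions [L M T^-1].
v (velocity) has dimensions [L T^-1].
m (mass) has dimensions [M].

Left side: [L T^-1]
Right side: [L M^2 T^-1]

The two sides have different dimensions, so the equation is NOT dimensionally consistent.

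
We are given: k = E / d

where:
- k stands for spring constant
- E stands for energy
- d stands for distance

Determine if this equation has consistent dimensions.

No

k (spring constant) has dimensions [M T^-2].
E (energy) has dimensions [L^2 M T^-2].
d (distance) has dimensions [L].

Left side: [M T^-2]
Right side: [L M T^-2]

The two sides have different dimensions, so the equation is NOT dimensionally consistent.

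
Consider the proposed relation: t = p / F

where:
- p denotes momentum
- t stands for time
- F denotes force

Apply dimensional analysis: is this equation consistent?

Yes

p (momentum) has dimensions [L M T^-1].
t (time) has dimensions [T].
F (force) has dimensions [L M T^-2].

Left side: [T]
Right side: [T]

Both sides have the same dimensions, so the equation is dimensionally consistent.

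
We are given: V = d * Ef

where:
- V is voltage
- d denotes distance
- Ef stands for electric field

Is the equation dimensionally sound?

Yes

V (voltage) has dimensions [I^-1 L^2 M T^-3].
d (distance) has dimensions [L].
Ef (electric field) has dimensions [I^-1 L M T^-3].

Left side: [I^-1 L^2 M T^-3]
Right side: [I^-1 L^2 M T^-3]

Both sides have the same dimensions, so the equation is dimensionally consistent.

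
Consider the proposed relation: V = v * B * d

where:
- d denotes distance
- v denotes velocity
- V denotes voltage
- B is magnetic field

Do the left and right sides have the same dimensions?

Yes

d (distance) has dimensions [L].
v (velocity) has dimensions [L T^-1].
V (voltage) has dimensions [I^-1 L^2 M T^-3].
B (magnetic field) has dimensions [I^-1 M T^-2].

Left side: [I^-1 L^2 M T^-3]
Right side: [I^-1 L^2 M T^-3]

Both sides have the same dimensions, so the equation is dimensionally consistent.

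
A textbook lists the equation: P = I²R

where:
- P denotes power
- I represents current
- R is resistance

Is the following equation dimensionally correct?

Yes

P (power) has dimensions [L^2 M T^-3].
I (current) has dimensions [I].
R (resistance) has dimensions [I^-2 L^2 M T^-3].

Left side: [L^2 M T^-3]
Right side: [L^2 M T^-3]

Both sides have the same dimensions, so the equation is dimensionally consistent.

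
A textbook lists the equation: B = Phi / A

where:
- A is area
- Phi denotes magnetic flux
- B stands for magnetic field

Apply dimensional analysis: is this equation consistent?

Yes

A (area) has dimensions [L^2].
Phi (magnetic flux) has dimensions [I^-1 L^2 M T^-2].
B (magnetic field) has dimensions [I^-1 M T^-2].

Left side: [I^-1 M T^-2]
Right side: [I^-1 M T^-2]

Both sides have the same dimensions, so the equation is dimensionally consistent.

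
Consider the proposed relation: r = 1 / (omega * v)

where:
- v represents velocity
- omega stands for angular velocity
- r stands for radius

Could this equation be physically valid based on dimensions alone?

No

v (velocity) has dimensions [L T^-1].
omega (angular velocity) has dimensions [T^-1].
r (radius) has dimensions [L].

Left side: [L]
Right side: [L^-1 T^2]

The two sides have different dimensions, so the equation is NOT dimensionally consistent.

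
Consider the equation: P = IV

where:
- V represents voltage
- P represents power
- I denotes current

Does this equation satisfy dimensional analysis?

Yes

V (voltage) has dimensions [I^-1 L^2 M T^-3].
P (power) has dimensions [L^2 M T^-3].
I (current) has dimensions [I].

Left side: [L^2 M T^-3]
Right side: [L^2 M T^-3]

Both sides have the same dimensions, so the equation is dimensionally consistent.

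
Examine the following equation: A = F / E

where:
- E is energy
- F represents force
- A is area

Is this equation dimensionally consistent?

No

E (energy) has dimensions [L^2 M T^-2].
F (force) has dimensions [L M T^-2].
A (area) has dimensions [L^2].

Left side: [L^2]
Right side: [L^-1]

The two sides have different dimensions, so the equation is NOT dimensionally consistent.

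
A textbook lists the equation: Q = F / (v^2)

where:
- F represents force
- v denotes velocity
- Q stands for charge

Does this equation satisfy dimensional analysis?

No

F (force) has dimensions [L M T^-2].
v (velocity) has dimensions [L T^-1].
Q (charge) has dimensions [I T].

Left side: [I T]
Right side: [L^-1 M]

The two sides have different dimensions, so the equation is NOT dimensionally consistent.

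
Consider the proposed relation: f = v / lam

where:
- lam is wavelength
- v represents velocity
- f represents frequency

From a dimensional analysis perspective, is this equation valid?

Yes

lam (wavelength) has dimensions [L].
v (velocity) has dimensions [L T^-1].
f (frequency) has dimensions [T^-1].

Left side: [T^-1]
Right side: [T^-1]

Both sides have the same dimensions, so the equation is dimensionally consistent.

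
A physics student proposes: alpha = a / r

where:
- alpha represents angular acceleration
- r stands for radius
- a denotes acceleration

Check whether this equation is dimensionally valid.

Yes

alpha (angular acceleration) has dimensions [T^-2].
r (radius) has dimensions [L].
a (acceleration) has dimensions [L T^-2].

Left side: [T^-2]
Right side: [T^-2]

Both sides have the same dimensions, so the equation is dimensionally consistent.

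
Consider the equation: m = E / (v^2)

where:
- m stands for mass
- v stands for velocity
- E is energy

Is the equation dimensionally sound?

Yes

m (mass) has dimensions [M].
v (velocity) has dimensions [L T^-1].
E (energy) has dimensions [L^2 M T^-2].

Left side: [M]
Right side: [M]

Both sides have the same dimensions, so the equation is dimensionally consistent.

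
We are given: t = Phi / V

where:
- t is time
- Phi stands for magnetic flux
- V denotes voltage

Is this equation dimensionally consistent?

Yes

t (time) has dimensions [T].
Phi (magnetic flux) has dimensions [I^-1 L^2 M T^-2].
V (voltage) has dimensions [I^-1 L^2 M T^-3].

Left side: [T]
Right side: [T]

Both sides have the same dimensions, so the equation is dimensionally consistent.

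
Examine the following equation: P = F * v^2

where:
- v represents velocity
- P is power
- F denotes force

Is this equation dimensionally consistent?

No

v (velocity) has dimensions [L T^-1].
P (power) has dimensions [L^2 M T^-3].
F (force) has dimensions [L M T^-2].

Left side: [L^2 M T^-3]
Right side: [L^3 M T^-4]

The two sides have different dimensions, so the equation is NOT dimensionally consistent.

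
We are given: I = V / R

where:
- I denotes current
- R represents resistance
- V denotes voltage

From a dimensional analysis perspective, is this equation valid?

Yes

I (current) has dimensions [I].
R (resistance) has dimensions [I^-2 L^2 M T^-3].
V (voltage) has dimensions [I^-1 L^2 M T^-3].

Left side: [I]
Right side: [I]

Both sides have the same dimensions, so the equation is dimensionally consistent.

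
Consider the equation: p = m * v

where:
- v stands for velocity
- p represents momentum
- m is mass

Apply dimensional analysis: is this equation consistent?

Yes

v (velocity) has dimensions [L T^-1].
p (momentum) has dimensions [L M T^-1].
m (mass) has dimensions [M].

Left side: [L M T^-1]
Right side: [L M T^-1]

Both sides have the same dimensions, so the equation is dimensionally consistent.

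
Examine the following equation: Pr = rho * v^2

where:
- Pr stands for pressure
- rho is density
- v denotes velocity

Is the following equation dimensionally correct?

Yes

Pr (pressure) has dimensions [L^-1 M T^-2].
rho (density) has dimensions [L^-3 M].
v (velocity) has dimensions [L T^-1].

Left side: [L^-1 M T^-2]
Right side: [L^-1 M T^-2]

Both sides have the same dimensions, so the equation is dimensionally consistent.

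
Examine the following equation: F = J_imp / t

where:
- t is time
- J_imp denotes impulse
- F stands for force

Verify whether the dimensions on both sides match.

Yes

t (time) has dimensions [T].
J_imp (impulse) has dimensions [L M T^-1].
F (force) has dimensions [L M T^-2].

Left side: [L M T^-2]
Right side: [L M T^-2]

Both sides have the same dimensions, so the equation is dimensionally consistent.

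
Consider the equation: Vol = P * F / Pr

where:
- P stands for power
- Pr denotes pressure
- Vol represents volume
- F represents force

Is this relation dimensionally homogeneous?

No

P (power) has dimensions [L^2 M T^-3].
Pr (pressure) has dimensions [L^-1 M T^-2].
Vol (volume) has dimensions [L^3].
F (force) has dimensions [L M T^-2].

Left side: [L^3]
Right side: [L^4 M T^-3]

The two sides have different dimensions, so the equation is NOT dimensionally consistent.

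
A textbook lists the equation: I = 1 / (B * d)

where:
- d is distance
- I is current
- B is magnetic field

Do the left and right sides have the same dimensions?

No

d (distance) has dimensions [L].
I (current) has dimensions [I].
B (magnetic field) has dimensions [I^-1 M T^-2].

Left side: [I]
Right side: [I L^-1 M^-1 T^2]

The two sides have different dimensions, so the equation is NOT dimensionally consistent.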